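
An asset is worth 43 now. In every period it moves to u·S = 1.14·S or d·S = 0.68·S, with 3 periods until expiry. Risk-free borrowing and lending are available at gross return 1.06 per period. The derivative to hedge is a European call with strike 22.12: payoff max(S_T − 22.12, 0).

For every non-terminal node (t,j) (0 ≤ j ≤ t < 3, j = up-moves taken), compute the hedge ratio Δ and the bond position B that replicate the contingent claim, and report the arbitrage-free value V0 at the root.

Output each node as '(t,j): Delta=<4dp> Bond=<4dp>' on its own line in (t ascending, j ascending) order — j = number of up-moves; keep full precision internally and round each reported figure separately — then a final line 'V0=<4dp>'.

(0,0): Delta=0.9883 Bond=-18.0312
(1,0): Delta=0.8951 Bond=-16.3881
(1,1): Delta=1.0000 Bond=-19.6867
(2,0): Delta=0.0598 Bond=-0.7626
(2,1): Delta=1.0000 Bond=-20.8679
(2,2): Delta=1.0000 Bond=-20.8679
V0=24.4656

Under the risk-neutral measure, an up-move has probability p* = (R−d)/(u−d) = 0.8261 and values discount at R = 1.06.
Terminal payoffs: V(3,0)=0.0000, V(3,1)=0.5468, V(3,2)=15.8803, V(3,3)=41.5864
  t=2,j=0: stock 19.8832 → up 22.6668 (V=0.5468), down 13.5206 (V=0.0000). Price 0.4262; hedge Δ=0.0598, bond B=-0.7626.
  t=2,j=1: stock 33.3336 → up 38.0003 (V=15.8803), down 22.6668 (V=0.5468). Price 12.4657; hedge Δ=1.0000, bond B=-20.8679.
  t=2,j=2: stock 55.8828 → up 63.7064 (V=41.5864), down 38.0003 (V=15.8803). Price 35.0149; hedge Δ=1.0000, bond B=-20.8679.
  t=1,j=0: stock 29.2400 → up 33.3336 (V=12.4657), down 19.8832 (V=0.4262). Price 9.7848; hedge Δ=0.8951, bond B=-16.3881.
  t=1,j=1: stock 49.0200 → up 55.8828 (V=35.0149), down 33.3336 (V=12.4657). Price 29.3333; hedge Δ=1.0000, bond B=-19.6867.
  t=0,j=0: stock 43.0000 → up 49.0200 (V=29.3333), down 29.2400 (V=9.7848). Price 24.4656; hedge Δ=0.9883, bond B=-18.0312.
Root portfolio cost Δ·43+B reproduces V0=24.4656.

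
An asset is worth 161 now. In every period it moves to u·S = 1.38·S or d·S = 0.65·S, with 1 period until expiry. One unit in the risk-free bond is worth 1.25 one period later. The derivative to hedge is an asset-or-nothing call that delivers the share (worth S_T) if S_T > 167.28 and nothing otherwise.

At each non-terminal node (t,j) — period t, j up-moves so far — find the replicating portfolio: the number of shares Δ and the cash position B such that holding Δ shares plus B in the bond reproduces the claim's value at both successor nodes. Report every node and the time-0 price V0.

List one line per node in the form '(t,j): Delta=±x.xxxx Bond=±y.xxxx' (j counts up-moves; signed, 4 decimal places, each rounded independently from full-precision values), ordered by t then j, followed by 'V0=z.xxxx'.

Risk-neutral probability p* = (R−d)/(u−d) = (1.25−0.65)/(1.38−0.65) = 0.8219.
At expiry t=1: V(1,0)=0.0000, V(1,1)=222.1800
  t=0,j=0: stock 161.0000 → up 222.1800 (V=222.1800), down 104.6500 (V=0.0000). Price 146.0910; hedge Δ=1.8904, bond B=-158.2652.
The time-0 hedge costs 146.0910, which is the no-arbitrage price.

(0,0): Delta=1.8904 Bond=-158.2652
V0=146.0910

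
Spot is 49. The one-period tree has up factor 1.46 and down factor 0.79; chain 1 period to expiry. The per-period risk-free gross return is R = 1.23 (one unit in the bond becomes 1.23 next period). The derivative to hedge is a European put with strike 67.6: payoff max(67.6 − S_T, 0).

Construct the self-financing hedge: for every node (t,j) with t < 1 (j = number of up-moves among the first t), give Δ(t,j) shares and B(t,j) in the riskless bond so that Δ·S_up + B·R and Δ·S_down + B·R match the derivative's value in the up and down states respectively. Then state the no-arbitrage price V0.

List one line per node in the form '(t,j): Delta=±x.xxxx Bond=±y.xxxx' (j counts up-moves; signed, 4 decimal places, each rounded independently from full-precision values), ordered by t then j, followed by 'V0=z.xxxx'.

(0,0): Delta=-0.8800 Bond=51.1824
V0=8.0630

No-arbitrage ⇒ martingale measure with p* = (R−d)/(u−d) = 0.6567.
At expiry t=1: V(1,0)=28.8900, V(1,1)=0.0000
Node (0,0) S=49.0000: V=(p*·0.0000+(1−p*)·28.8900)/1.23=8.0630; Δ=(0.0000−28.8900)/(71.5400−38.7100)=-0.8800; B=V−Δ·S=51.1824
Check: Δ(0,0)·S0 + B(0,0) = 8.0630 = V0.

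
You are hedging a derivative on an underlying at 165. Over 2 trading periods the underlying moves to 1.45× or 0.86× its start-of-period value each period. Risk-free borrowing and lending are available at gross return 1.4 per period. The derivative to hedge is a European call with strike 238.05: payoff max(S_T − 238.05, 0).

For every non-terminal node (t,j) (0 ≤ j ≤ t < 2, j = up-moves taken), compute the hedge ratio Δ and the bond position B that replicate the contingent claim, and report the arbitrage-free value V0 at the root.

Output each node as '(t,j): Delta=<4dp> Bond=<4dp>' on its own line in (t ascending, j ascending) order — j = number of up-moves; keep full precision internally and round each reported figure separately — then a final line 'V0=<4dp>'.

Under the risk-neutral measure, an up-move has probability p* = (R−d)/(u−d) = 0.9153 and values discount at R = 1.4.
Terminal values V(2,·): V(2,0)=0.0000, V(2,1)=0.0000, V(2,2)=108.8625
(1,0): S=141.9000. Δ = (V_up−V_dn)/(S_up−S_dn) = (0.0000−0.0000)/(205.7550−122.0340) = 0.0000. V = [p*·0.0000 + (1−p*)·0.0000]/1.4 = 0.0000. B = V − Δ·S = 0.0000.
(1,1): S=239.2500. Δ = (V_up−V_dn)/(S_up−S_dn) = (108.8625−0.0000)/(346.9125−205.7550) = 0.7712. V = [p*·108.8625 + (1−p*)·0.0000]/1.4 = 71.1692. B = V − Δ·S = -113.3435.
(0,0): S=165.0000. Δ = (V_up−V_dn)/(S_up−S_dn) = (71.1692−0.0000)/(239.2500−141.9000) = 0.7311. V = [p*·71.1692 + (1−p*)·0.0000]/1.4 = 46.5271. B = V − Δ·S = -74.0987.
Each (Δ,B) replicates both successor values, so the strategy is self-financing and V0 is arbitrage-free.

(0,0): Delta=0.7311 Bond=-74.0987
(1,0): Delta=0.0000 Bond=0.0000
(1,1): Delta=0.7712 Bond=-113.3435
V0=46.5271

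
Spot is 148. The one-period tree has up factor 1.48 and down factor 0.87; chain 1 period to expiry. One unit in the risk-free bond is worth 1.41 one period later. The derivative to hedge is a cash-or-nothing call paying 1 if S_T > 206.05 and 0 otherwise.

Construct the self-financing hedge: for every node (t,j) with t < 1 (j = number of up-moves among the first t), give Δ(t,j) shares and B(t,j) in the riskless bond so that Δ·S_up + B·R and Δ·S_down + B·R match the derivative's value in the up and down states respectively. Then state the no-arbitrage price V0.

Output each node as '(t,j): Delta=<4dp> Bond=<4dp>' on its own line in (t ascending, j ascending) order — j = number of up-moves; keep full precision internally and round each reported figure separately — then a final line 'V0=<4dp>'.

No-arbitrage ⇒ martingale measure with p* = (R−d)/(u−d) = 0.8852.
Terminal values V(1,·): V(1,0)=0.0000, V(1,1)=1.0000
  t=0,j=0: stock 148.0000 → up 219.0400 (V=1.0000), down 128.7600 (V=0.0000). Price 0.6278; hedge Δ=0.0111, bond B=-1.0115.
Check: Δ(0,0)·S0 + B(0,0) = 0.6278 = V0.

(0,0): Delta=0.0111 Bond=-1.0115
V0=0.6278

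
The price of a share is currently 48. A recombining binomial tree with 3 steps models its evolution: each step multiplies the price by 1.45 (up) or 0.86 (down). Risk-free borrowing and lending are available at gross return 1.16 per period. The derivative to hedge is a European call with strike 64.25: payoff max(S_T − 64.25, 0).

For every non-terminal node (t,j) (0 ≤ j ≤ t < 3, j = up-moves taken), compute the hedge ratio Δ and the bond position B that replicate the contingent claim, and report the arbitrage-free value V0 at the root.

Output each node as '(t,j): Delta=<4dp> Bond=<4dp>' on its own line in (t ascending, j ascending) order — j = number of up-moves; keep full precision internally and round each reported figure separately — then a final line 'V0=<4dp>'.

The replicating-portfolio and risk-neutral prices coincide; use p* = (1.16−0.86)/(1.45−0.86) = 0.5085 for the latter.
Terminal payoffs: V(3,0)=0.0000, V(3,1)=0.0000, V(3,2)=22.5412, V(3,3)=82.0840
Node (2,0) S=35.5008: V=(p*·0.0000+(1−p*)·0.0000)/1.16=0.0000; Δ=(0.0000−0.0000)/(51.4762−30.5307)=0.0000; B=V−Δ·S=0.0000
Node (2,1) S=59.8560: V=(p*·22.5412+(1−p*)·0.0000)/1.16=9.8807; Δ=(22.5412−0.0000)/(86.7912−51.4762)=0.6383; B=V−Δ·S=-28.3247
Node (2,2) S=100.9200: V=(p*·82.0840+(1−p*)·22.5412)/1.16=45.5321; Δ=(82.0840−22.5412)/(146.3340−86.7912)=1.0000; B=V−Δ·S=-55.3879
Node (1,0) S=41.2800: V=(p*·9.8807+(1−p*)·0.0000)/1.16=4.3311; Δ=(9.8807−0.0000)/(59.8560−35.5008)=0.4057; B=V−Δ·S=-12.4159
Node (1,1) S=69.6000: V=(p*·45.5321+(1−p*)·9.8807)/1.16=24.1453; Δ=(45.5321−9.8807)/(100.9200−59.8560)=0.8682; B=V−Δ·S=-36.2808
Node (0,0) S=48.0000: V=(p*·24.1453+(1−p*)·4.3311)/1.16=12.4191; Δ=(24.1453−4.3311)/(69.6000−41.2800)=0.6997; B=V−Δ·S=-21.1643
Self-financing check: at every node Δ·S+B equals the discounted successor values.

(0,0): Delta=0.6997 Bond=-21.1643
(1,0): Delta=0.4057 Bond=-12.4159
(1,1): Delta=0.8682 Bond=-36.2808
(2,0): Delta=0.0000 Bond=0.0000
(2,1): Delta=0.6383 Bond=-28.3247
(2,2): Delta=1.0000 Bond=-55.3879
V0=12.4191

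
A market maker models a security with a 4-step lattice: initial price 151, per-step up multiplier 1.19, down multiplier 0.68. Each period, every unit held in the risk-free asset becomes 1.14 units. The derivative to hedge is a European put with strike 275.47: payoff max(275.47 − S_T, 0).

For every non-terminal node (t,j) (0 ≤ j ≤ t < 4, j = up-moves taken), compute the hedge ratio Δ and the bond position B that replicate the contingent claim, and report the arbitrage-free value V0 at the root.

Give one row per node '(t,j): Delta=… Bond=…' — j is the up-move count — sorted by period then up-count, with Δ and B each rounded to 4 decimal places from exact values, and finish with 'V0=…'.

Risk-neutral probability p* = (R−d)/(u−d) = (1.14−0.68)/(1.19−0.68) = 0.9020.
At expiry t=4: V(4,0)=243.1841, V(4,1)=218.9697, V(4,2)=176.5945, V(4,3)=102.4379, V(4,4)=0.0000
Node (3,0) S=47.4792: V=(p*·218.9697+(1−p*)·243.1841)/1.14=194.1611; Δ=(218.9697−243.1841)/(56.5003−32.2859)=-1.0000; B=V−Δ·S=241.6404
Node (3,1) S=83.0887: V=(p*·176.5945+(1−p*)·218.9697)/1.14=158.5517; Δ=(176.5945−218.9697)/(98.8755−56.5003)=-1.0000; B=V−Δ·S=241.6404
Node (3,2) S=145.4051: V=(p*·102.4379+(1−p*)·176.5945)/1.14=96.2352; Δ=(102.4379−176.5945)/(173.0321−98.8755)=-1.0000; B=V−Δ·S=241.6404
Node (3,3) S=254.4590: V=(p*·0.0000+(1−p*)·102.4379)/1.14=8.8096; Δ=(0.0000−102.4379)/(302.8062−173.0321)=-0.7894; B=V−Δ·S=209.6682
Node (2,0) S=69.8224: V=(p*·158.5517+(1−p*)·194.1611)/1.14=142.1428; Δ=(158.5517−194.1611)/(83.0887−47.4792)=-1.0000; B=V−Δ·S=211.9652
Node (2,1) S=122.1892: V=(p*·96.2352+(1−p*)·158.5517)/1.14=89.7760; Δ=(96.2352−158.5517)/(145.4051−83.0887)=-1.0000; B=V−Δ·S=211.9652
Node (2,2) S=213.8311: V=(p*·8.8096+(1−p*)·96.2352)/1.14=15.2463; Δ=(8.8096−96.2352)/(254.4590−145.4051)=-0.8017; B=V−Δ·S=186.6690
Node (1,0) S=102.6800: V=(p*·89.7760+(1−p*)·142.1428)/1.14=83.2544; Δ=(89.7760−142.1428)/(122.1892−69.8224)=-1.0000; B=V−Δ·S=185.9344
Node (1,1) S=179.6900: V=(p*·15.2463+(1−p*)·89.7760)/1.14=19.7834; Δ=(15.2463−89.7760)/(213.8311−122.1892)=-0.8133; B=V−Δ·S=165.9202
Node (0,0) S=151.0000: V=(p*·19.7834+(1−p*)·83.2544)/1.14=22.8123; Δ=(19.7834−83.2544)/(179.6900−102.6800)=-0.8242; B=V−Δ·S=147.2653
Root portfolio cost Δ·151+B reproduces V0=22.8123.

(0,0): Delta=-0.8242 Bond=147.2653
(1,0): Delta=-1.0000 Bond=185.9344
(1,1): Delta=-0.8133 Bond=165.9202
(2,0): Delta=-1.0000 Bond=211.9652
(2,1): Delta=-1.0000 Bond=211.9652
(2,2): Delta=-0.8017 Bond=186.6690
(3,0): Delta=-1.0000 Bond=241.6404
(3,1): Delta=-1.0000 Bond=241.6404
(3,2): Delta=-1.0000 Bond=241.6404
(3,3): Delta=-0.7894 Bond=209.6682
V0=22.8123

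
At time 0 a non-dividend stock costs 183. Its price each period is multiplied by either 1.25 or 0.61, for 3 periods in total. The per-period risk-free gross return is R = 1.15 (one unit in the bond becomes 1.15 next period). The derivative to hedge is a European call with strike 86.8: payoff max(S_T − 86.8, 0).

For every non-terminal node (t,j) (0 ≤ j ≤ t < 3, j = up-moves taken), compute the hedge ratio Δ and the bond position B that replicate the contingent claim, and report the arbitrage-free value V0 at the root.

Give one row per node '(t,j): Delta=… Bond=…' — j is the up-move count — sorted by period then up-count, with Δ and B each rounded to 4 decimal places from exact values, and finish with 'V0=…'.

(0,0): Delta=0.9903 Bond=-55.1095
(1,0): Delta=0.8998 Bond=-53.2820
(1,1): Delta=0.9984 Bond=-65.2451
(2,0): Delta=0.0000 Bond=0.0000
(2,1): Delta=0.9812 Bond=-72.6214
(2,2): Delta=1.0000 Bond=-75.4783
V0=126.1095

No-arbitrage ⇒ martingale measure with p* = (R−d)/(u−d) = 0.8437.
Terminal payoffs: V(3,0)=0.0000, V(3,1)=0.0000, V(3,2)=87.6219, V(3,3)=270.6219
  t=2,j=0: stock 68.0943 → up 85.1179 (V=0.0000), down 41.5375 (V=0.0000). Price 0.0000; hedge Δ=0.0000, bond B=0.0000.
  t=2,j=1: stock 139.5375 → up 174.4219 (V=87.6219), down 85.1179 (V=0.0000). Price 64.2878; hedge Δ=0.9812, bond B=-72.6214.
  t=2,j=2: stock 285.9375 → up 357.4219 (V=270.6219), down 174.4219 (V=87.6219). Price 210.4592; hedge Δ=1.0000, bond B=-75.4783.
  t=1,j=0: stock 111.6300 → up 139.5375 (V=64.2878), down 68.0943 (V=0.0000). Price 47.1677; hedge Δ=0.8998, bond B=-53.2820.
  t=1,j=1: stock 228.7500 → up 285.9375 (V=210.4592), down 139.5375 (V=64.2878). Price 163.1478; hedge Δ=0.9984, bond B=-65.2451.
  t=0,j=0: stock 183.0000 → up 228.7500 (V=163.1478), down 111.6300 (V=47.1677). Price 126.1095; hedge Δ=0.9903, bond B=-55.1095.
Self-financing check: at every node Δ·S+B equals the discounted successor values.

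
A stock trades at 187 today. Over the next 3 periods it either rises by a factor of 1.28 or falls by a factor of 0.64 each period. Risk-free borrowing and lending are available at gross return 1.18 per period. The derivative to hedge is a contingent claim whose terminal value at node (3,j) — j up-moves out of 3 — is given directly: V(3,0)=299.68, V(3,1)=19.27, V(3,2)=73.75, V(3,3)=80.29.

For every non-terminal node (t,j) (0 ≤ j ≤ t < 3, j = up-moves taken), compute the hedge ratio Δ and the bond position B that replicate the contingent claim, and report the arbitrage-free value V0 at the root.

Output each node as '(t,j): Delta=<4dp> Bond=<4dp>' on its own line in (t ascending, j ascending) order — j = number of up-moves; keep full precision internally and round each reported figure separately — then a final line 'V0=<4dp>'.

Since d<R<u, set p* = (R−d)/(u−d) = 0.8437; price each node as the discounted p*-expectation of its children.
Terminal payoffs: V(3,0)=299.6800, V(3,1)=19.2700, V(3,2)=73.7500, V(3,3)=80.2900
Node (2,0) S=76.5952: V=(p*·19.2700+(1−p*)·299.6800)/1.18=53.4611; Δ=(19.2700−299.6800)/(98.0419−49.0209)=-5.7202; B=V−Δ·S=491.6017
Node (2,1) S=153.1904: V=(p*·73.7500+(1−p*)·19.2700)/1.18=55.2860; Δ=(73.7500−19.2700)/(196.0837−98.0419)=0.5557; B=V−Δ·S=-29.8390
Node (2,2) S=306.3808: V=(p*·80.2900+(1−p*)·73.7500)/1.18=67.1764; Δ=(80.2900−73.7500)/(392.1674−196.0837)=0.0334; B=V−Δ·S=56.9576
Node (1,0) S=119.6800: V=(p*·55.2860+(1−p*)·53.4611)/1.18=46.6109; Δ=(55.2860−53.4611)/(153.1904−76.5952)=0.0238; B=V−Δ·S=43.7594
Node (1,1) S=239.3600: V=(p*·67.1764+(1−p*)·55.2860)/1.18=55.3547; Δ=(67.1764−55.2860)/(306.3808−153.1904)=0.0776; B=V−Δ·S=36.7760
Node (0,0) S=187.0000: V=(p*·55.3547+(1−p*)·46.6109)/1.18=45.7529; Δ=(55.3547−46.6109)/(239.3600−119.6800)=0.0731; B=V−Δ·S=32.0908
Root portfolio cost Δ·187+B reproduces V0=45.7529.

(0,0): Delta=0.0731 Bond=32.0908
(1,0): Delta=0.0238 Bond=43.7594
(1,1): Delta=0.0776 Bond=36.7760
(2,0): Delta=-5.7202 Bond=491.6017
(2,1): Delta=0.5557 Bond=-29.8390
(2,2): Delta=0.0334 Bond=56.9576
V0=45.7529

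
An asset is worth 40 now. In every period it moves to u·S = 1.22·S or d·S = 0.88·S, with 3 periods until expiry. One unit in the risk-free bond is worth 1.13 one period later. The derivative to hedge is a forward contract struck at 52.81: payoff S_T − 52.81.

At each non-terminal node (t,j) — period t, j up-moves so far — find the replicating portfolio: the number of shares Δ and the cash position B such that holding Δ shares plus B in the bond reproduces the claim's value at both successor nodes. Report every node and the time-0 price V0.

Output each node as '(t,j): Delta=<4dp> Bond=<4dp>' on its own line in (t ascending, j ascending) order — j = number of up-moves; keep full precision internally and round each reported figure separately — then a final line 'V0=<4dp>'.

Since d<R<u, set p* = (R−d)/(u−d) = 0.7353; price each node as the discounted p*-expectation of its children.
Payoff layer (t=3): V(3,0)=-25.5511, V(3,1)=-15.0193, V(3,2)=-0.4183, V(3,3)=19.8239
  t=2,j=0: stock 30.9760 → up 37.7907 (V=-15.0193), down 27.2589 (V=-25.5511). Price -15.7585; hedge Δ=1.0000, bond B=-46.7345.
  t=2,j=1: stock 42.9440 → up 52.3917 (V=-0.4183), down 37.7907 (V=-15.0193). Price -3.7905; hedge Δ=1.0000, bond B=-46.7345.
  t=2,j=2: stock 59.5360 → up 72.6339 (V=19.8239), down 52.3917 (V=-0.4183). Price 12.8015; hedge Δ=1.0000, bond B=-46.7345.
  t=1,j=0: stock 35.2000 → up 42.9440 (V=-3.7905), down 30.9760 (V=-15.7585). Price -6.1580; hedge Δ=1.0000, bond B=-41.3580.
  t=1,j=1: stock 48.8000 → up 59.5360 (V=12.8015), down 42.9440 (V=-3.7905). Price 7.4420; hedge Δ=1.0000, bond B=-41.3580.
  t=0,j=0: stock 40.0000 → up 48.8000 (V=7.4420), down 35.2000 (V=-6.1580). Price 3.4000; hedge Δ=1.0000, bond B=-36.6000.
Root portfolio cost Δ·40+B reproduces V0=3.4000.

(0,0): Delta=1.0000 Bond=-36.6000
(1,0): Delta=1.0000 Bond=-41.3580
(1,1): Delta=1.0000 Bond=-41.3580
(2,0): Delta=1.0000 Bond=-46.7345
(2,1): Delta=1.0000 Bond=-46.7345
(2,2): Delta=1.0000 Bond=-46.7345
V0=3.4000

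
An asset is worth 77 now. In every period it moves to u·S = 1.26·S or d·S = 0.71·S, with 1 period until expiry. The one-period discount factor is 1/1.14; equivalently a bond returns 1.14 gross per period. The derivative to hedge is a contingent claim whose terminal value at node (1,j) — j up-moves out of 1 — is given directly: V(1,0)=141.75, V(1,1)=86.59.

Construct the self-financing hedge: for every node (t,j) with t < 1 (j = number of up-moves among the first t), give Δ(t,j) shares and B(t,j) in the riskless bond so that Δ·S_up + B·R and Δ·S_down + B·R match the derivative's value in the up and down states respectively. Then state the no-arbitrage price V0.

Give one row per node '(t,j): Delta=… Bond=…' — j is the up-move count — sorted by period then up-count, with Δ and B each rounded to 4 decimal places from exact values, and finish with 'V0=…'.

(0,0): Delta=-1.3025 Bond=186.8040
V0=86.5131

No-arbitrage ⇒ martingale measure with p* = (R−d)/(u−d) = 0.7818.
Terminal values V(1,·): V(1,0)=141.7500, V(1,1)=86.5900
  t=0,j=0: stock 77.0000 → up 97.0200 (V=86.5900), down 54.6700 (V=141.7500). Price 86.5131; hedge Δ=-1.3025, bond B=186.8040.
Check: Δ(0,0)·S0 + B(0,0) = 86.5131 = V0.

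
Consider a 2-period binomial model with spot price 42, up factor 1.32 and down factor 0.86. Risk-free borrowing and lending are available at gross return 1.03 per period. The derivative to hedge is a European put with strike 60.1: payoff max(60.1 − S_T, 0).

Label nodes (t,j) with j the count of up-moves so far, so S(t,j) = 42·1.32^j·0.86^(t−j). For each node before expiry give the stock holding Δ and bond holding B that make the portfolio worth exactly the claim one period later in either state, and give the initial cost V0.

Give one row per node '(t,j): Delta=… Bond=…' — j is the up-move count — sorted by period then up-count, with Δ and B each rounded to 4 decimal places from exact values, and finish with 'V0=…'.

No-arbitrage ⇒ martingale measure with p* = (R−d)/(u−d) = 0.3696.
Terminal payoffs: V(2,0)=29.0368, V(2,1)=12.4216, V(2,2)=0.0000
(1,0): S=36.1200. Δ = (V_up−V_dn)/(S_up−S_dn) = (12.4216−29.0368)/(47.6784−31.0632) = -1.0000. V = [p*·12.4216 + (1−p*)·29.0368]/1.03 = 22.2295. B = V − Δ·S = 58.3495.
(1,1): S=55.4400. Δ = (V_up−V_dn)/(S_up−S_dn) = (0.0000−12.4216)/(73.1808−47.6784) = -0.4871. V = [p*·0.0000 + (1−p*)·12.4216]/1.03 = 7.6029. B = V − Δ·S = 34.6064.
(0,0): S=42.0000. Δ = (V_up−V_dn)/(S_up−S_dn) = (7.6029−22.2295)/(55.4400−36.1200) = -0.7571. V = [p*·7.6029 + (1−p*)·22.2295]/1.03 = 16.3340. B = V − Δ·S = 48.1310.
Check: Δ(0,0)·S0 + B(0,0) = 16.3340 = V0.

(0,0): Delta=-0.7571 Bond=48.1310
(1,0): Delta=-1.0000 Bond=58.3495
(1,1): Delta=-0.4871 Bond=34.6064
V0=16.3340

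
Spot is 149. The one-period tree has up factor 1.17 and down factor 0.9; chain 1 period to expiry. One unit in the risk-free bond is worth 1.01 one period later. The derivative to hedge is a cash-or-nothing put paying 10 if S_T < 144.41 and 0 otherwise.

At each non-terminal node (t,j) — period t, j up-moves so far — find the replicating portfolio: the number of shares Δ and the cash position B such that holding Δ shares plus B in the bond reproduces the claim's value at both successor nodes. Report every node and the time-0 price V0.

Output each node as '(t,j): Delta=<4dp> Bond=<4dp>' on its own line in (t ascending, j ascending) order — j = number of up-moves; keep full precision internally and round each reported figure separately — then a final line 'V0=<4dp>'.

Risk-neutral probability p* = (R−d)/(u−d) = (1.01−0.9)/(1.17−0.9) = 0.4074.
At expiry t=1: V(1,0)=10.0000, V(1,1)=0.0000
  t=0,j=0: stock 149.0000 → up 174.3300 (V=0.0000), down 134.1000 (V=10.0000). Price 5.8673; hedge Δ=-0.2486, bond B=42.9043.
The time-0 hedge costs 5.8673, which is the no-arbitrage price.

(0,0): Delta=-0.2486 Bond=42.9043
V0=5.8673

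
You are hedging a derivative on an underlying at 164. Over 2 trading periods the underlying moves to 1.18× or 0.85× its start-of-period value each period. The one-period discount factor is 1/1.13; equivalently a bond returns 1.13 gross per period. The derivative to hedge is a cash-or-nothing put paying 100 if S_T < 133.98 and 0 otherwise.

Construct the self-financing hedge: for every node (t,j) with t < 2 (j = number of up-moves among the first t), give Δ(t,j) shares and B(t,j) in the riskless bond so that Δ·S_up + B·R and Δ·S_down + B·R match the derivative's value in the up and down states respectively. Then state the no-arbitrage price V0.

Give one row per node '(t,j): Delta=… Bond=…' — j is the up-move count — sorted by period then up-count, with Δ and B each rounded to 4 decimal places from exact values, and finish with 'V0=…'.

Risk-neutral probability p* = (R−d)/(u−d) = (1.13−0.85)/(1.18−0.85) = 0.8485.
Payoff layer (t=2): V(2,0)=100.0000, V(2,1)=0.0000, V(2,2)=0.0000
(1,0): S=139.4000. Δ = (V_up−V_dn)/(S_up−S_dn) = (0.0000−100.0000)/(164.4920−118.4900) = -2.1738. V = [p*·0.0000 + (1−p*)·100.0000]/1.13 = 13.4084. B = V − Δ·S = 316.4387.
(1,1): S=193.5200. Δ = (V_up−V_dn)/(S_up−S_dn) = (0.0000−0.0000)/(228.3536−164.4920) = 0.0000. V = [p*·0.0000 + (1−p*)·0.0000]/1.13 = 0.0000. B = V − Δ·S = 0.0000.
(0,0): S=164.0000. Δ = (V_up−V_dn)/(S_up−S_dn) = (0.0000−13.4084)/(193.5200−139.4000) = -0.2478. V = [p*·0.0000 + (1−p*)·13.4084]/1.13 = 1.7979. B = V − Δ·S = 42.4294.
Root portfolio cost Δ·164+B reproduces V0=1.7979.

(0,0): Delta=-0.2478 Bond=42.4294
(1,0): Delta=-2.1738 Bond=316.4387
(1,1): Delta=0.0000 Bond=0.0000
V0=1.7979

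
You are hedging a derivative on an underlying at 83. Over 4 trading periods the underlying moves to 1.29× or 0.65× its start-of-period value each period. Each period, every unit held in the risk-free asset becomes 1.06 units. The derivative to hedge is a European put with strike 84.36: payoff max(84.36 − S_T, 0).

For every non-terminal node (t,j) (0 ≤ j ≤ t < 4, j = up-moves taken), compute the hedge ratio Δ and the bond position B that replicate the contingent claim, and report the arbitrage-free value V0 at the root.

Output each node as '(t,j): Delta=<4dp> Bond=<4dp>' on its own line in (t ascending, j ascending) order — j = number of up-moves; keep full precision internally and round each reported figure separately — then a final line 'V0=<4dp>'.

Since d<R<u, set p* = (R−d)/(u−d) = 0.6406; price each node as the discounted p*-expectation of its children.
Terminal payoffs: V(4,0)=69.5440, V(4,1)=54.9559, V(4,2)=26.0042, V(4,3)=0.0000, V(4,4)=0.0000
(3,0): S=22.7939. Δ = (V_up−V_dn)/(S_up−S_dn) = (54.9559−69.5440)/(29.4041−14.8160) = -1.0000. V = [p*·54.9559 + (1−p*)·69.5440]/1.06 = 56.7910. B = V − Δ·S = 79.5849.
(3,1): S=45.2371. Δ = (V_up−V_dn)/(S_up−S_dn) = (26.0042−54.9559)/(58.3558−29.4041) = -1.0000. V = [p*·26.0042 + (1−p*)·54.9559]/1.06 = 34.3478. B = V − Δ·S = 79.5849.
(3,2): S=89.7782. Δ = (V_up−V_dn)/(S_up−S_dn) = (0.0000−26.0042)/(115.8139−58.3558) = -0.4526. V = [p*·0.0000 + (1−p*)·26.0042]/1.06 = 8.8163. B = V − Δ·S = 49.4478.
(3,3): S=178.1752. Δ = (V_up−V_dn)/(S_up−S_dn) = (0.0000−0.0000)/(229.8460−115.8139) = 0.0000. V = [p*·0.0000 + (1−p*)·0.0000]/1.06 = 0.0000. B = V − Δ·S = 0.0000.
(2,0): S=35.0675. Δ = (V_up−V_dn)/(S_up−S_dn) = (34.3478−56.7910)/(45.2371−22.7939) = -1.0000. V = [p*·34.3478 + (1−p*)·56.7910]/1.06 = 40.0126. B = V − Δ·S = 75.0801.
(2,1): S=69.5955. Δ = (V_up−V_dn)/(S_up−S_dn) = (8.8163−34.3478)/(89.7782−45.2371) = -0.5732. V = [p*·8.8163 + (1−p*)·34.3478]/1.06 = 16.9733. B = V − Δ·S = 56.8663.
(2,2): S=138.1203. Δ = (V_up−V_dn)/(S_up−S_dn) = (0.0000−8.8163)/(178.1752−89.7782) = -0.0997. V = [p*·0.0000 + (1−p*)·8.8163]/1.06 = 2.9890. B = V − Δ·S = 16.7644.
(1,0): S=53.9500. Δ = (V_up−V_dn)/(S_up−S_dn) = (16.9733−40.0126)/(69.5955−35.0675) = -0.6673. V = [p*·16.9733 + (1−p*)·40.0126]/1.06 = 23.8236. B = V − Δ·S = 59.8226.
(1,1): S=107.0700. Δ = (V_up−V_dn)/(S_up−S_dn) = (2.9890−16.9733)/(138.1203−69.5955) = -0.2041. V = [p*·2.9890 + (1−p*)·16.9733]/1.06 = 7.5609. B = V − Δ·S = 29.4114.
(0,0): S=83.0000. Δ = (V_up−V_dn)/(S_up−S_dn) = (7.5609−23.8236)/(107.0700−53.9500) = -0.3061. V = [p*·7.5609 + (1−p*)·23.8236]/1.06 = 12.6466. B = V − Δ·S = 38.0570.
Self-financing check: at every node Δ·S+B equals the discounted successor values.

(0,0): Delta=-0.3061 Bond=38.0570
(1,0): Delta=-0.6673 Bond=59.8226
(1,1): Delta=-0.2041 Bond=29.4114
(2,0): Delta=-1.0000 Bond=75.0801
(2,1): Delta=-0.5732 Bond=56.8663
(2,2): Delta=-0.0997 Bond=16.7644
(3,0): Delta=-1.0000 Bond=79.5849
(3,1): Delta=-1.0000 Bond=79.5849
(3,2): Delta=-0.4526 Bond=49.4478
(3,3): Delta=0.0000 Bond=0.0000
V0=12.6466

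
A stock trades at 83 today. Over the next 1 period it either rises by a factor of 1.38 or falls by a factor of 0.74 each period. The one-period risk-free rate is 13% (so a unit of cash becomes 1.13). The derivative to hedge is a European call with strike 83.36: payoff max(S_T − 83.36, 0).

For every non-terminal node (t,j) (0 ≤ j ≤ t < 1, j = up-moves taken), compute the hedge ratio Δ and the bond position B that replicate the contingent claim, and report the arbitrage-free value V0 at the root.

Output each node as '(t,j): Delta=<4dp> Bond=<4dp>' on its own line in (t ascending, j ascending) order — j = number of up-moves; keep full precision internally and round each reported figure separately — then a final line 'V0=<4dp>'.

(0,0): Delta=0.5870 Bond=-31.9043
V0=16.8144

No-arbitrage ⇒ martingale measure with p* = (R−d)/(u−d) = 0.6094.
At expiry t=1: V(1,0)=0.0000, V(1,1)=31.1800
(0,0): S=83.0000. Δ = (V_up−V_dn)/(S_up−S_dn) = (31.1800−0.0000)/(114.5400−61.4200) = 0.5870. V = [p*·31.1800 + (1−p*)·0.0000]/1.13 = 16.8144. B = V − Δ·S = -31.9043.
The time-0 hedge costs 16.8144, which is the no-arbitrage price.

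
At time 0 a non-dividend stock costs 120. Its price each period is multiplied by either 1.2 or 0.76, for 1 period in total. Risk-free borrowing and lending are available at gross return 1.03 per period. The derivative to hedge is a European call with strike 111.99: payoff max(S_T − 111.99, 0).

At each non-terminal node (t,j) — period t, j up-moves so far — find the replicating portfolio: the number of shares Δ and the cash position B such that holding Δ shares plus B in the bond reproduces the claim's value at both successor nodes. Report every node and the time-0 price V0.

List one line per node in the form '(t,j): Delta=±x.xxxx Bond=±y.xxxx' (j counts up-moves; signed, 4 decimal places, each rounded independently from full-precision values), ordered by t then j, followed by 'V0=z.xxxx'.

(0,0): Delta=0.6063 Bond=-53.6796
V0=19.0704

Under the risk-neutral measure, an up-move has probability p* = (R−d)/(u−d) = 0.6136 and values discount at R = 1.03.
Terminal payoffs: V(1,0)=0.0000, V(1,1)=32.0100
(0,0): S=120.0000. Δ = (V_up−V_dn)/(S_up−S_dn) = (32.0100−0.0000)/(144.0000−91.2000) = 0.6063. V = [p*·32.0100 + (1−p*)·0.0000]/1.03 = 19.0704. B = V − Δ·S = -53.6796.
The time-0 hedge costs 19.0704, which is the no-arbitrage price.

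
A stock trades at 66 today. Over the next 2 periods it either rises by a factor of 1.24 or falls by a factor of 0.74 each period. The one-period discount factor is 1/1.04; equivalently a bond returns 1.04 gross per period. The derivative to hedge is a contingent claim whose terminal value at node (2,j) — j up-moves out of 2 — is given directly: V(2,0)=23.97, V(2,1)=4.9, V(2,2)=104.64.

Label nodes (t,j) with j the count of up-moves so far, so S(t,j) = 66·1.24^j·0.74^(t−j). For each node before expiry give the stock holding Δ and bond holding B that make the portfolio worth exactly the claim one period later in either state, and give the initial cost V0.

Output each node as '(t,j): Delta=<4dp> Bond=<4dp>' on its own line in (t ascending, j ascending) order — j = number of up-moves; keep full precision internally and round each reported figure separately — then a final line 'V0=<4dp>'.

(0,0): Delta=1.5214 Bond=-59.8666
(1,0): Delta=-0.7809 Bond=50.1862
(1,1): Delta=2.4374 Bond=-137.2262
V0=40.5488

Since d<R<u, set p* = (R−d)/(u−d) = 0.6000; price each node as the discounted p*-expectation of its children.
At expiry t=2: V(2,0)=23.9700, V(2,1)=4.9000, V(2,2)=104.6400
(1,0): S=48.8400. Δ = (V_up−V_dn)/(S_up−S_dn) = (4.9000−23.9700)/(60.5616−36.1416) = -0.7809. V = [p*·4.9000 + (1−p*)·23.9700]/1.04 = 12.0462. B = V − Δ·S = 50.1862.
(1,1): S=81.8400. Δ = (V_up−V_dn)/(S_up−S_dn) = (104.6400−4.9000)/(101.4816−60.5616) = 2.4374. V = [p*·104.6400 + (1−p*)·4.9000]/1.04 = 62.2538. B = V − Δ·S = -137.2262.
(0,0): S=66.0000. Δ = (V_up−V_dn)/(S_up−S_dn) = (62.2538−12.0462)/(81.8400−48.8400) = 1.5214. V = [p*·62.2538 + (1−p*)·12.0462]/1.04 = 40.5488. B = V − Δ·S = -59.8666.
Each (Δ,B) replicates both successor values, so the strategy is self-financing and V0 is arbitrage-free.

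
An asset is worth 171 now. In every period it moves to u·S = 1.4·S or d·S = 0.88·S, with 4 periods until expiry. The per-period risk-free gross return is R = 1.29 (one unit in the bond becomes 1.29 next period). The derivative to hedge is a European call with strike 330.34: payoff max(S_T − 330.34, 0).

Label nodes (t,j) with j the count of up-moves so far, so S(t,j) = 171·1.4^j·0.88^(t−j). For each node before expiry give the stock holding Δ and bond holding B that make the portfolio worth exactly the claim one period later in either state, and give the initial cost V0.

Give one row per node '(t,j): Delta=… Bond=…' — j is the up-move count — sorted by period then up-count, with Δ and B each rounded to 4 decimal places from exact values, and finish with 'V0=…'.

Under the risk-neutral measure, an up-move has probability p* = (R−d)/(u−d) = 0.7885 and values discount at R = 1.29.
Payoff layer (t=4): V(4,0)=0.0000, V(4,1)=0.0000, V(4,2)=0.0000, V(4,3)=82.5771, V(4,4)=326.5736
(3,0): S=116.5317. Δ = (V_up−V_dn)/(S_up−S_dn) = (0.0000−0.0000)/(163.1444−102.5479) = 0.0000. V = [p*·0.0000 + (1−p*)·0.0000]/1.29 = 0.0000. B = V − Δ·S = 0.0000.
(3,1): S=185.3914. Δ = (V_up−V_dn)/(S_up−S_dn) = (0.0000−0.0000)/(259.5479−163.1444) = 0.0000. V = [p*·0.0000 + (1−p*)·0.0000]/1.29 = 0.0000. B = V − Δ·S = 0.0000.
(3,2): S=294.9408. Δ = (V_up−V_dn)/(S_up−S_dn) = (82.5771−0.0000)/(412.9171−259.5479) = 0.5384. V = [p*·82.5771 + (1−p*)·0.0000]/1.29 = 50.4720. B = V − Δ·S = -108.3302.
(3,3): S=469.2240. Δ = (V_up−V_dn)/(S_up−S_dn) = (326.5736−82.5771)/(656.9136−412.9171) = 1.0000. V = [p*·326.5736 + (1−p*)·82.5771]/1.29 = 213.1465. B = V − Δ·S = -256.0775.
(2,0): S=132.4224. Δ = (V_up−V_dn)/(S_up−S_dn) = (0.0000−0.0000)/(185.3914−116.5317) = 0.0000. V = [p*·0.0000 + (1−p*)·0.0000]/1.29 = 0.0000. B = V − Δ·S = 0.0000.
(2,1): S=210.6720. Δ = (V_up−V_dn)/(S_up−S_dn) = (50.4720−0.0000)/(294.9408−185.3914) = 0.4607. V = [p*·50.4720 + (1−p*)·0.0000]/1.29 = 30.8490. B = V − Δ·S = -66.2125.
(2,2): S=335.1600. Δ = (V_up−V_dn)/(S_up−S_dn) = (213.1465−50.4720)/(469.2240−294.9408) = 0.9334. V = [p*·213.1465 + (1−p*)·50.4720]/1.29 = 138.5539. B = V − Δ·S = -174.2816.
(1,0): S=150.4800. Δ = (V_up−V_dn)/(S_up−S_dn) = (30.8490−0.0000)/(210.6720−132.4224) = 0.3942. V = [p*·30.8490 + (1−p*)·0.0000]/1.29 = 18.8552. B = V − Δ·S = -40.4698.
(1,1): S=239.4000. Δ = (V_up−V_dn)/(S_up−S_dn) = (138.5539−30.8490)/(335.1600−210.6720) = 0.8652. V = [p*·138.5539 + (1−p*)·30.8490]/1.29 = 89.7443. B = V − Δ·S = -117.3805.
(0,0): S=171.0000. Δ = (V_up−V_dn)/(S_up−S_dn) = (89.7443−18.8552)/(239.4000−150.4800) = 0.7972. V = [p*·89.7443 + (1−p*)·18.8552]/1.29 = 57.9446. B = V − Δ·S = -78.3806.
Each (Δ,B) replicates both successor values, so the strategy is self-financing and V0 is arbitrage-free.

(0,0): Delta=0.7972 Bond=-78.3806
(1,0): Delta=0.3942 Bond=-40.4698
(1,1): Delta=0.8652 Bond=-117.3805
(2,0): Delta=0.0000 Bond=0.0000
(2,1): Delta=0.4607 Bond=-66.2125
(2,2): Delta=0.9334 Bond=-174.2816
(3,0): Delta=0.0000 Bond=0.0000
(3,1): Delta=0.0000 Bond=0.0000
(3,2): Delta=0.5384 Bond=-108.3302
(3,3): Delta=1.0000 Bond=-256.0775
V0=57.9446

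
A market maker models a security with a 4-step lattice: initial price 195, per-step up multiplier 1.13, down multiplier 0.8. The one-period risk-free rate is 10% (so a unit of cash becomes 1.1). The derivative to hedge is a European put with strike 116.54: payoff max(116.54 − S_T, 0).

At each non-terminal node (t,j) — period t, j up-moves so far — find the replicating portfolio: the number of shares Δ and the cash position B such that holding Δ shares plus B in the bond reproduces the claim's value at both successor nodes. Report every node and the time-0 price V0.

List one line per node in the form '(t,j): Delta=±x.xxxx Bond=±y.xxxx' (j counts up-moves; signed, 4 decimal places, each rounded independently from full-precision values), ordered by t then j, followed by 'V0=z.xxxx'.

Since d<R<u, set p* = (R−d)/(u−d) = 0.9091; price each node as the discounted p*-expectation of its children.
At expiry t=4: V(4,0)=36.6680, V(4,1)=3.7208, V(4,2)=0.0000, V(4,3)=0.0000, V(4,4)=0.0000
(3,0): S=99.8400. Δ = (V_up−V_dn)/(S_up−S_dn) = (3.7208−36.6680)/(112.8192−79.8720) = -1.0000. V = [p*·3.7208 + (1−p*)·36.6680]/1.1 = 6.1055. B = V − Δ·S = 105.9455.
(3,1): S=141.0240. Δ = (V_up−V_dn)/(S_up−S_dn) = (0.0000−3.7208)/(159.3571−112.8192) = -0.0800. V = [p*·0.0000 + (1−p*)·3.7208]/1.1 = 0.3075. B = V − Δ·S = 11.5827.
(3,2): S=199.1964. Δ = (V_up−V_dn)/(S_up−S_dn) = (0.0000−0.0000)/(225.0919−159.3571) = 0.0000. V = [p*·0.0000 + (1−p*)·0.0000]/1.1 = 0.0000. B = V − Δ·S = 0.0000.
(3,3): S=281.3649. Δ = (V_up−V_dn)/(S_up−S_dn) = (0.0000−0.0000)/(317.9424−225.0919) = 0.0000. V = [p*·0.0000 + (1−p*)·0.0000]/1.1 = 0.0000. B = V − Δ·S = 0.0000.
(2,0): S=124.8000. Δ = (V_up−V_dn)/(S_up−S_dn) = (0.3075−6.1055)/(141.0240−99.8400) = -0.1408. V = [p*·0.3075 + (1−p*)·6.1055]/1.1 = 0.7587. B = V − Δ·S = 18.3283.
(2,1): S=176.2800. Δ = (V_up−V_dn)/(S_up−S_dn) = (0.0000−0.3075)/(199.1964−141.0240) = -0.0053. V = [p*·0.0000 + (1−p*)·0.3075]/1.1 = 0.0254. B = V − Δ·S = 0.9572.
(2,2): S=248.9955. Δ = (V_up−V_dn)/(S_up−S_dn) = (0.0000−0.0000)/(281.3649−199.1964) = 0.0000. V = [p*·0.0000 + (1−p*)·0.0000]/1.1 = 0.0000. B = V − Δ·S = 0.0000.
(1,0): S=156.0000. Δ = (V_up−V_dn)/(S_up−S_dn) = (0.0254−0.7587)/(176.2800−124.8000) = -0.0142. V = [p*·0.0254 + (1−p*)·0.7587]/1.1 = 0.0837. B = V − Δ·S = 2.3058.
(1,1): S=220.3500. Δ = (V_up−V_dn)/(S_up−S_dn) = (0.0000−0.0254)/(248.9955−176.2800) = -0.0003. V = [p*·0.0000 + (1−p*)·0.0254]/1.1 = 0.0021. B = V − Δ·S = 0.0791.
(0,0): S=195.0000. Δ = (V_up−V_dn)/(S_up−S_dn) = (0.0021−0.0837)/(220.3500−156.0000) = -0.0013. V = [p*·0.0021 + (1−p*)·0.0837]/1.1 = 0.0087. B = V − Δ·S = 0.2559.
Root portfolio cost Δ·195+B reproduces V0=0.0087.

(0,0): Delta=-0.0013 Bond=0.2559
(1,0): Delta=-0.0142 Bond=2.3058
(1,1): Delta=-0.0003 Bond=0.0791
(2,0): Delta=-0.1408 Bond=18.3283
(2,1): Delta=-0.0053 Bond=0.9572
(2,2): Delta=0.0000 Bond=0.0000
(3,0): Delta=-1.0000 Bond=105.9455
(3,1): Delta=-0.0800 Bond=11.5827
(3,2): Delta=0.0000 Bond=0.0000
(3,3): Delta=0.0000 Bond=0.0000
V0=0.0087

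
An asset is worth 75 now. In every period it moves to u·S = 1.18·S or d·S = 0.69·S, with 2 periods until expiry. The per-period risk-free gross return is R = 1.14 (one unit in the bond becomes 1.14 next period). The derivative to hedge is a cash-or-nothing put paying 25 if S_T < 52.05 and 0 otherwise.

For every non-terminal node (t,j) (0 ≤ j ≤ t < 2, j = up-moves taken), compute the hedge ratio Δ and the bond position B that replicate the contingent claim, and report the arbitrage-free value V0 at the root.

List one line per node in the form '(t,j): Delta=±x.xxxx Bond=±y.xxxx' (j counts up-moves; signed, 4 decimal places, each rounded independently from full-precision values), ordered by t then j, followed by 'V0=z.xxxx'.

Since d<R<u, set p* = (R−d)/(u−d) = 0.9184; price each node as the discounted p*-expectation of its children.
Payoff layer (t=2): V(2,0)=25.0000, V(2,1)=0.0000, V(2,2)=0.0000
Node (1,0) S=51.7500: V=(p*·0.0000+(1−p*)·25.0000)/1.14=1.7902; Δ=(0.0000−25.0000)/(61.0650−35.7075)=-0.9859; B=V−Δ·S=52.8106
Node (1,1) S=88.5000: V=(p*·0.0000+(1−p*)·0.0000)/1.14=0.0000; Δ=(0.0000−0.0000)/(104.4300−61.0650)=0.0000; B=V−Δ·S=0.0000
Node (0,0) S=75.0000: V=(p*·0.0000+(1−p*)·1.7902)/1.14=0.1282; Δ=(0.0000−1.7902)/(88.5000−51.7500)=-0.0487; B=V−Δ·S=3.7816
Each (Δ,B) replicates both successor values, so the strategy is self-financing and V0 is arbitrage-free.

(0,0): Delta=-0.0487 Bond=3.7816
(1,0): Delta=-0.9859 Bond=52.8106
(1,1): Delta=0.0000 Bond=0.0000
V0=0.1282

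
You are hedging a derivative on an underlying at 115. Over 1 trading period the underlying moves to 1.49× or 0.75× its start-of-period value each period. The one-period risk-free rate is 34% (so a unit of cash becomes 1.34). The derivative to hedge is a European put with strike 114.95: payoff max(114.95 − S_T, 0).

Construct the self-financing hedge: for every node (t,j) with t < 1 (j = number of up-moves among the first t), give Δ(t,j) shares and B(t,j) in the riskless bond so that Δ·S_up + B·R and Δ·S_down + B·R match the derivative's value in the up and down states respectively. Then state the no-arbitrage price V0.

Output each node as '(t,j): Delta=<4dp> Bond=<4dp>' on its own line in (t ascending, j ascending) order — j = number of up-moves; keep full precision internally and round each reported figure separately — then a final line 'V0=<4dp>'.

Under the risk-neutral measure, an up-move has probability p* = (R−d)/(u−d) = 0.7973 and values discount at R = 1.34.
Terminal payoffs: V(1,0)=28.7000, V(1,1)=0.0000
Node (0,0) S=115.0000: V=(p*·0.0000+(1−p*)·28.7000)/1.34=4.3415; Δ=(0.0000−28.7000)/(171.3500−86.2500)=-0.3373; B=V−Δ·S=43.1253
The time-0 hedge costs 4.3415, which is the no-arbitrage price.

(0,0): Delta=-0.3373 Bond=43.1253
V0=4.3415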